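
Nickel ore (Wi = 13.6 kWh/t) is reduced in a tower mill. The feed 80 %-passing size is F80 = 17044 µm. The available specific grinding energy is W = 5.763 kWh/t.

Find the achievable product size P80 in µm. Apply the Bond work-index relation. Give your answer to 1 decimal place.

P80 = 399.4 µm

W = 10 Wi (1/√P80 − 1/√F80)  [Bond]
1/√P80 = 1/√F80 + W/(10·Wi)
  = 5.7630/(10·13.6) + 1/√17044 = 0.042375 + 0.007660 = 0.050035
P80 = (1/0.050035)² = 19.9861² = 399.44 µm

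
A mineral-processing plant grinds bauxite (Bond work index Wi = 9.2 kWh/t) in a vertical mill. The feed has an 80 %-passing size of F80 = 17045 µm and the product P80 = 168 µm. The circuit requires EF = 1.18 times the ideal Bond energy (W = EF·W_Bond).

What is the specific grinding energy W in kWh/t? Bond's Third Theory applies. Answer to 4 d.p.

W = 10 Wi / √P80 − 10 Wi / √F80
1/√168 = 0.077152;  1/√17045 = 0.007660
W = 10·9.2·(0.077152 − 0.007660) = 6.3933 kWh/t
With EF = 1.18: W = 6.3933·1.18 = 7.5441 kWh/t

W = 7.5441 kWh/t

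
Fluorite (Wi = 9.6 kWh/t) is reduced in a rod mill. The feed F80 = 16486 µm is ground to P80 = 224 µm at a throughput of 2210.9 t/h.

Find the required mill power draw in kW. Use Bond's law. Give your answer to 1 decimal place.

P = 12528.3 kW

W = 10 Wi (P80^-0.5 − F80^-0.5)
W = 10·9.6·(1/√224 − 1/√16486) = 10·9.6·(0.059027) = 5.6666 kWh/t
Power = W × throughput = 5.6666 kWh/t × 2210.9 t/h = 12528.3 kW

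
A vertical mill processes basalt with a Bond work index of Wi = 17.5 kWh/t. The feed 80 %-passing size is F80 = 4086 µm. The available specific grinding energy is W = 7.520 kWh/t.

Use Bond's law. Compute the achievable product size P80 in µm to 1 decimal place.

Bond:  W = 10 Wi (1/√P − 1/√F)
⇒ 1/√P80 = W/(10 Wi) + 1/√F80
  = 7.5200/(10·17.5) + 1/√4086 = 0.042971 + 0.015644 = 0.058616
P80 = (1/0.058616)² = 17.0603² = 291.05 µm

P80 = 291.1 µm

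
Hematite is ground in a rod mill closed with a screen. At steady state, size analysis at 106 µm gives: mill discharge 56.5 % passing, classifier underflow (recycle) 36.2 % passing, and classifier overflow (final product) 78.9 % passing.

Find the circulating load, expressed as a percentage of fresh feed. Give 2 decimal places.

CL = 110.34 %

Classifier node, passing 106 µm:
(1+r)d = ru + o → r = (o−d)/(d−u)
r = (78.9 − 56.5)/(56.5 − 36.2) = 22.4/20.3 = 1.1034
CL = 100·r = 110.34 %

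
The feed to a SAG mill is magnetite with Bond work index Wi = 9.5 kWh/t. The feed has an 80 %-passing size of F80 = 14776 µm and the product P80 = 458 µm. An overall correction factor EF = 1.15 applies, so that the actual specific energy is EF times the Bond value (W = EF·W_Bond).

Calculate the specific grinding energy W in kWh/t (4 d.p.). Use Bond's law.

W = 10 Wi (1/√P80 − 1/√F80)  [Bond]
1/√458 = 0.046727;  1/√14776 = 0.008227
W = 10·9.5·(0.046727 − 0.008227) = 3.6575 kWh/t
With EF = 1.15: W = 3.6575·1.15 = 4.2062 kWh/t

W = 4.2062 kWh/t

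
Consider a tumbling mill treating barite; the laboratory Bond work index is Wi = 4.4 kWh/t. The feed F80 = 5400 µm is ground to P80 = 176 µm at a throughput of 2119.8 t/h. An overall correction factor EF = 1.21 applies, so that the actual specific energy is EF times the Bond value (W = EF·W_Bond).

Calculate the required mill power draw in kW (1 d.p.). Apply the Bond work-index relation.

P = 6971.2 kW

W = 10·Wi·(P80^(-½) − F80^(-½))
W = 10·4.4·(1/√176 − 1/√5400) = 10·4.4·(0.061770) = 2.7179 kWh/t
Apply correction: 2.7179 × 1.21 = 3.2886 kWh/t
P_mill = W·ṁ = 3.2886·2119.8 = 6971.2 kW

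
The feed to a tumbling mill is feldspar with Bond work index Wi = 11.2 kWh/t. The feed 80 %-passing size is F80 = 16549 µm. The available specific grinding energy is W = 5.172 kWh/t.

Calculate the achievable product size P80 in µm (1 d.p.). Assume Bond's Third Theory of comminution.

Bond:  W = 10 Wi (1/√P − 1/√F)
P80^(−½) = W/(10 Wi) + F80^(−½)
  = 5.1720/(10·11.2) + 1/√16549 = 0.046179 + 0.007773 = 0.053952
P80 = (1/0.053952)² = 18.5350² = 343.55 µm

P80 = 343.5 µm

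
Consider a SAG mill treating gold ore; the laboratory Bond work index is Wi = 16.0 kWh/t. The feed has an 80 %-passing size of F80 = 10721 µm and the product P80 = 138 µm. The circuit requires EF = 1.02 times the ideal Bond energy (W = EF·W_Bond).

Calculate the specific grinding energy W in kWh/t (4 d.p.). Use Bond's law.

W = 12.3163 kWh/t

W_Bond = 10·Wi·(1/√P₈₀ − 1/√F₈₀)
1/√138 = 0.085126;  1/√10721 = 0.009658
W = 10·16.0·(0.085126 − 0.009658) = 12.0748 kWh/t
With EF = 1.02: W = 12.0748·1.02 = 12.3163 kWh/t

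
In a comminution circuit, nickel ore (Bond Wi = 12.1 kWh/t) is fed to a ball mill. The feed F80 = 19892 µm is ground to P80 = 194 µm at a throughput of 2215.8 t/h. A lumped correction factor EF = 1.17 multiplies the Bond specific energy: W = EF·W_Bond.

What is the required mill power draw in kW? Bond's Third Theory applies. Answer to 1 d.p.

W = 10 Wi (1/√P80 − 1/√F80)  [Bond]
W = 10·12.1·(1/√194 − 1/√19892) = 10·12.1·(0.064706) = 7.8294 kWh/t
With EF = 1.17: W = 7.8294·1.17 = 9.1604 kWh/t
Mill draw = 9.1604 × 2215.8 = 20297.5 kW

P = 20297.5 kW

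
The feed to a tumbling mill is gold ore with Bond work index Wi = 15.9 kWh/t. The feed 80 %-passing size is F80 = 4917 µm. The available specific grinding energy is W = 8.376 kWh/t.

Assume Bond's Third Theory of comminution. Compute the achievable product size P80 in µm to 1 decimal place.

P80 = 223.2 µm

Bond: W = 10·Wi·(1/√P80 − 1/√F80)
P80^(−½) = W/(10 Wi) + F80^(−½)
  = 8.3760/(10·15.9) + 1/√4917 = 0.052679 + 0.014261 = 0.066940
P80 = (1/0.066940)² = 14.9387² = 223.16 µm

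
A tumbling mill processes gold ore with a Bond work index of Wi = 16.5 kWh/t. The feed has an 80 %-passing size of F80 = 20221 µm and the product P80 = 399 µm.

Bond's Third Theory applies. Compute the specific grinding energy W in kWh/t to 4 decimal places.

W = 7.1000 kWh/t

Bond:  W = 10 Wi (1/√P − 1/√F)
1/√399 = 0.050063;  1/√20221 = 0.007032
W = 10·16.5·(0.050063 − 0.007032) = 7.1000 kWh/t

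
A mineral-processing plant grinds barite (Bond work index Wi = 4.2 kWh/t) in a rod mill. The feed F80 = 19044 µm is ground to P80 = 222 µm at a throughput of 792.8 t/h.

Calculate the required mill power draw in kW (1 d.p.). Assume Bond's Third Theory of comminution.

W = 10 Wi (P80^-0.5 − F80^-0.5)
W = 10·4.2·(1/√222 − 1/√19044) = 10·4.2·(0.059869) = 2.5145 kWh/t
P = W·T = 2.5145·792.8 = 1993.5 kW

P = 1993.5 kW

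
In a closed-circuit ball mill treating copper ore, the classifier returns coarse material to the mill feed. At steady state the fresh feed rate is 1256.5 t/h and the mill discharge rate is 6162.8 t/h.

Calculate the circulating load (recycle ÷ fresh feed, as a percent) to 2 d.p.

Steady state: M = F + R.
R = M − F = 6162.8 − 1256.5 = 4906.3 t/h
CL = 100·R/F = 100·4906.3/1256.5 = 390.47 %

CL = 390.47 %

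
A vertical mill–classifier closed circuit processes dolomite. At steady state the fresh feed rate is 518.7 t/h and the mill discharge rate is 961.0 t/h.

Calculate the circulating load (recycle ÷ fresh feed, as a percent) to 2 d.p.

CL = 85.27 %

M = F + R at steady state, so:
R = M − F = 961.0 − 518.7 = 442.3 t/h
CL = 100·R/F = 100·442.3/518.7 = 85.27 %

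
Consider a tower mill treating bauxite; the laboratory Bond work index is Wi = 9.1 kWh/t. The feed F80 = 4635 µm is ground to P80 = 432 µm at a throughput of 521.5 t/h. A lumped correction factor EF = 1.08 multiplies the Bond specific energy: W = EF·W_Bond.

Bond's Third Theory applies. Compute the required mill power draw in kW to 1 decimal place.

W = 10 Wi (1/√P80 − 1/√F80)  [Bond]
W = 10·9.1·(1/√432 − 1/√4635) = 10·9.1·(0.033424) = 3.0416 kWh/t
With EF = 1.08: W = 3.0416·1.08 = 3.2849 kWh/t
P_mill = W·ṁ = 3.2849·521.5 = 1713.1 kW

P = 1713.1 kW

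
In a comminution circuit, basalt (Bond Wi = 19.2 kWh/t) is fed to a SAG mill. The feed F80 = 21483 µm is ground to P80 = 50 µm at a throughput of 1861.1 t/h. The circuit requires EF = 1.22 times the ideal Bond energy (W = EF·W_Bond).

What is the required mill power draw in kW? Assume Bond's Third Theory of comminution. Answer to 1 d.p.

W = 10·Wi·[P80^(−½) − F80^(−½)]
W = 10·19.2·(1/√50 − 1/√21483) = 10·19.2·(0.134599) = 25.8430 kWh/t
Apply correction: 25.8430 × 1.22 = 31.5284 kWh/t
P = W·T = 31.5284·1861.1 = 58677.5 kW

P = 58677.5 kW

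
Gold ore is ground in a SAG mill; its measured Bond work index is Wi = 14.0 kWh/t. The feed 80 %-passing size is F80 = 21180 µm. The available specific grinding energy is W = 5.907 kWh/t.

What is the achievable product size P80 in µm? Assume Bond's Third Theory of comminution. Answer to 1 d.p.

Bond:  W = 10 Wi (1/√P − 1/√F)
1/√P80 = 1/√F80 + W/(10·Wi)
  = 5.9070/(10·14.0) + 1/√21180 = 0.042193 + 0.006871 = 0.049064
P80 = (1/0.049064)² = 20.3815² = 415.41 µm

P80 = 415.4 µm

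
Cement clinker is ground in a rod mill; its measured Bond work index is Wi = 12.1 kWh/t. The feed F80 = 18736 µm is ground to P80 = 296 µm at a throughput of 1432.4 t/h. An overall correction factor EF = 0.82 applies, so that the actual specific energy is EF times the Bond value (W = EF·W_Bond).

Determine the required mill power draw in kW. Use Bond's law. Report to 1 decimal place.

W = 10 Wi (P80^-0.5 − F80^-0.5)
W = 10·12.1·(1/√296 − 1/√18736) = 10·12.1·(0.050818) = 6.1490 kWh/t
With EF = 0.82: W = 6.1490·0.82 = 5.0422 kWh/t
P_mill = W·ṁ = 5.0422·1432.4 = 7222.4 kW

P = 7222.4 kW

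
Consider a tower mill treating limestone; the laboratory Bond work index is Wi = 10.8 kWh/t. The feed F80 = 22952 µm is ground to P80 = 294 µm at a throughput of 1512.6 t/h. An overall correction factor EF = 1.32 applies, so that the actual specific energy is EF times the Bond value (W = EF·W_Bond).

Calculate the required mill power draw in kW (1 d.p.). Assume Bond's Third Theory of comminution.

W = 10·Wi·[P80^(−½) − F80^(−½)]
W = 10·10.8·(1/√294 − 1/√22952) = 10·10.8·(0.051720) = 5.5858 kWh/t
W_actual = 1.32 × 5.5858 = 7.3733 kWh/t
P_mill = W·ṁ = 7.3733·1512.6 = 11152.8 kW

P = 11152.8 kW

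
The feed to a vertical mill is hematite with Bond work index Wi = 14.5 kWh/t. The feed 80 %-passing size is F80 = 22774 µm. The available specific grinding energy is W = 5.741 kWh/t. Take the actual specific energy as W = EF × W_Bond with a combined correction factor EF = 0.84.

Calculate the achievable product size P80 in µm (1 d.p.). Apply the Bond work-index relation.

P80 = 346.0 µm

W = 10·Wi·(P80^(-½) − F80^(-½))
W_Bond = W / EF = 5.741 / 0.84 = 6.8345 kWh/t
1/√P80 = 1/√F80 + W_Bond/(10·Wi)
  = 6.8345/(10·14.5) + 1/√22774 = 0.047135 + 0.006626 = 0.053761
P80 = (1/0.053761)² = 18.6008² = 345.99 µm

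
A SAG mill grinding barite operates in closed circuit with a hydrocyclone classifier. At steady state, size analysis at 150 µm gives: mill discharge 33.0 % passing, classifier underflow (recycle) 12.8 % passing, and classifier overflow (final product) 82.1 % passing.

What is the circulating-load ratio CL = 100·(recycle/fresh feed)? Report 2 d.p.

CL = 243.07 %

Mass balance on the −150 µm fraction:
r = (o − d)/(d − u)
r = (82.1 − 33.0)/(33.0 − 12.8) = 49.1/20.2 = 2.4307
CL = 100·r = 243.07 %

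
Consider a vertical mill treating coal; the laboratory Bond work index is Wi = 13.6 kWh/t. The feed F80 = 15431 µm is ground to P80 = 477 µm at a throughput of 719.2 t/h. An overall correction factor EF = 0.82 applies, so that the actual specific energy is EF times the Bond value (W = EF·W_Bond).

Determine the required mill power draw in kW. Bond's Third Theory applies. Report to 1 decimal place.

P = 3026.7 kW

W = 10 Wi (1/√P80 − 1/√F80)  [Bond]
W = 10·13.6·(1/√477 − 1/√15431) = 10·13.6·(0.037737) = 5.1322 kWh/t
W_actual = 0.82 × 5.1322 = 4.2084 kWh/t
P = W·T = 4.2084·719.2 = 3026.7 kW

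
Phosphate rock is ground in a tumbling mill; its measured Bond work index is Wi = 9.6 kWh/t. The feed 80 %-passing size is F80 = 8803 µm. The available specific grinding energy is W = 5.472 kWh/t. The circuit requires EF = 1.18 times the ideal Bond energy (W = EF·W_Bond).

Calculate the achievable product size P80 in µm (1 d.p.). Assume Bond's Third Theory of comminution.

W = 10 Wi / √P80 − 10 Wi / √F80
W_Bond = W / EF = 5.472 / 1.18 = 4.6373 kWh/t
⇒ 1/√P80 = W_Bond/(10·Wi) + 1/√F80
  = 4.6373/(10·9.6) + 1/√8803 = 0.048305 + 0.010658 = 0.058963
P80 = (1/0.058963)² = 16.9597² = 287.63 µm

P80 = 287.6 µm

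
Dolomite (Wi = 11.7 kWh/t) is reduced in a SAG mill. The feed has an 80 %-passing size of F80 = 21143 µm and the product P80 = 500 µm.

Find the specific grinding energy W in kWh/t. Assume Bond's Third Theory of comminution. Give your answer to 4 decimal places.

W = 4.4278 kWh/t

Bond: W = 10·Wi·(1/√P80 − 1/√F80)
1/√500 = 0.044721;  1/√21143 = 0.006877
W = 10·11.7·(0.044721 − 0.006877) = 4.4278 kWh/t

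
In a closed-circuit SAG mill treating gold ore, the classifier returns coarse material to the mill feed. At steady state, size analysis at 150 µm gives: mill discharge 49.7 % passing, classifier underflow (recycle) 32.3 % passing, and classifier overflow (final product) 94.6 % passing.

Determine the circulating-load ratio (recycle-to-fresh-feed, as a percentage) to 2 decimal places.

Mass balance on the −150 µm fraction:
Fd + Rd = Ru + Fo ⇒ R/F = (o−d)/(d−u)
r = (94.6 − 49.7)/(49.7 − 32.3) = 44.9/17.4 = 2.5805
CL = 100·r = 258.05 %

CL = 258.05 %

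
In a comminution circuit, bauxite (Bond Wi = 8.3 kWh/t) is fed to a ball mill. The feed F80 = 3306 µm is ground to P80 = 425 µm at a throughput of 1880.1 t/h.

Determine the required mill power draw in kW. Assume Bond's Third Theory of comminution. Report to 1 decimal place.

P = 4855.5 kW

Bond:  W = 10 Wi (1/√P − 1/√F)
W = 10·8.3·(1/√425 − 1/√3306) = 10·8.3·(0.031115) = 2.5826 kWh/t
Power = W × throughput = 2.5826 kWh/t × 1880.1 t/h = 4855.5 kW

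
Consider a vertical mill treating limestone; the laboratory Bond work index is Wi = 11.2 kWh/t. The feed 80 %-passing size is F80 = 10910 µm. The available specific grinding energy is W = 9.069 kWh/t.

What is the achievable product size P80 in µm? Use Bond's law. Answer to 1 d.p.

P80 = 122.0 µm

Bond: W = 10·Wi·(1/√P80 − 1/√F80)
P80^-0.5 = F80^-0.5 + W/(10 Wi)
  = 9.0690/(10·11.2) + 1/√10910 = 0.080973 + 0.009574 = 0.090547
P80 = (1/0.090547)² = 11.0440² = 121.97 µm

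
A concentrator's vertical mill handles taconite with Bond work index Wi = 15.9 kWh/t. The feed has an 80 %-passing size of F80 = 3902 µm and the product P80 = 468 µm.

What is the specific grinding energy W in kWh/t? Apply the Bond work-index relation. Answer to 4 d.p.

W = 4.8044 kWh/t

W = 10·Wi·(P80^(-½) − F80^(-½))
1/√468 = 0.046225;  1/√3902 = 0.016009
W = 10·15.9·(0.046225 − 0.016009) = 4.8044 kWh/t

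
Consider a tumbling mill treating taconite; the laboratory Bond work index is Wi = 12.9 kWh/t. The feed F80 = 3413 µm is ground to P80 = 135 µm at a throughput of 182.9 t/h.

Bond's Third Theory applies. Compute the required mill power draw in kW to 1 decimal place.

W = 10 Wi (1/√P80 − 1/√F80)  [Bond]
W = 10·12.9·(1/√135 − 1/√3413) = 10·12.9·(0.068949) = 8.8944 kWh/t
Power = W × throughput = 8.8944 kWh/t × 182.9 t/h = 1626.8 kW

P = 1626.8 kW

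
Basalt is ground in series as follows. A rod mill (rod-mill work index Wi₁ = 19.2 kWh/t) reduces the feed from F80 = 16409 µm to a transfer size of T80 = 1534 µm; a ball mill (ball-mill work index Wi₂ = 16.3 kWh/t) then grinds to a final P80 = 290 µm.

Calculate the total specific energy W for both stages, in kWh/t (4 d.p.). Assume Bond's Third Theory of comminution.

W = 8.8133 kWh/t

Bond:  W = 10 Wi (1/√P − 1/√F)
Stage 1 (16409→1534 µm, Wi₁=19.2): W₁ = 10·19.2·(0.025532 − 0.007807) = 3.4033 kWh/t
Stage 2 (1534→290 µm, Wi₂=16.3): W₂ = 10·16.3·(0.058722 − 0.025532) = 5.4099 kWh/t
W = W₁ + W₂ = 3.4033 + 5.4099 = 8.8133 kWh/t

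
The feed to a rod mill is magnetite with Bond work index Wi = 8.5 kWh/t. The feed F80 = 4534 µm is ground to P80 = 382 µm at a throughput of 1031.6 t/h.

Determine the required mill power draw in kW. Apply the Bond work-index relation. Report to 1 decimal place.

P = 3184.2 kW

W = 10·Wi·(P80^(-½) − F80^(-½))
W = 10·8.5·(1/√382 − 1/√4534) = 10·8.5·(0.036313) = 3.0866 kWh/t
P = W·T = 3.0866·1031.6 = 3184.2 kW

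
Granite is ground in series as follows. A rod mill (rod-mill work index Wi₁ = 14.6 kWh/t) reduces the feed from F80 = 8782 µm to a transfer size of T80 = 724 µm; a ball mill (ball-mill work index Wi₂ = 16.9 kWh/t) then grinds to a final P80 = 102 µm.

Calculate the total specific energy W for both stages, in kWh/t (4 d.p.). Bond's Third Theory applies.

W = 14.3207 kWh/t

W = 10·Wi·(P80^(-½) − F80^(-½))
Stage 1 (8782→724 µm, Wi₁=14.6): W₁ = 10·14.6·(0.037165 − 0.010671) = 3.8681 kWh/t
Stage 2 (724→102 µm, Wi₂=16.9): W₂ = 10·16.9·(0.099015 − 0.037165) = 10.4527 kWh/t
W = W₁ + W₂ = 3.8681 + 10.4527 = 14.3207 kWh/t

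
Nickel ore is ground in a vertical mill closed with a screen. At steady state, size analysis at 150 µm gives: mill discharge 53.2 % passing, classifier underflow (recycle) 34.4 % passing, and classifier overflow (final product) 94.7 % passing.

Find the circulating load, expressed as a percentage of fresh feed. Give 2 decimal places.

Classifier node, passing 150 µm:
d + r·d = r·u + o → r(d−u) = o−d
r = (94.7 − 53.2)/(53.2 − 34.4) = 41.5/18.8 = 2.2074
CL = 100·r = 220.74 %

CL = 220.74 %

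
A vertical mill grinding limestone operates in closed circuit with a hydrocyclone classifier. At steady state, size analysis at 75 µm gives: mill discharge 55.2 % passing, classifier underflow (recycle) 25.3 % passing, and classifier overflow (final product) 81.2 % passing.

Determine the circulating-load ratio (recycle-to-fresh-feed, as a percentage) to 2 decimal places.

CL = 86.96 %

Let r = R/F. Size balance at 75 µm:
(1+r)·d = r·u + o ⇒ r = (o−d)/(d−u)
r = (81.2 − 55.2)/(55.2 − 25.3) = 26.0/29.9 = 0.8696
CL = 100·r = 86.96 %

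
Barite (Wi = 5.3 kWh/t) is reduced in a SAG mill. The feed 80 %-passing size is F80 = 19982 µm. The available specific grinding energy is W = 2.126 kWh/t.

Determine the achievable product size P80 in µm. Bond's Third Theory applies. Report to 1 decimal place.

P80 = 449.1 µm

W = 10 Wi (1/√P80 − 1/√F80)  [Bond]
⇒ 1/√P80 = W/(10 Wi) + 1/√F80
  = 2.1260/(10·5.3) + 1/√19982 = 0.040113 + 0.007074 = 0.047187
P80 = (1/0.047187)² = 21.1921² = 449.10 µm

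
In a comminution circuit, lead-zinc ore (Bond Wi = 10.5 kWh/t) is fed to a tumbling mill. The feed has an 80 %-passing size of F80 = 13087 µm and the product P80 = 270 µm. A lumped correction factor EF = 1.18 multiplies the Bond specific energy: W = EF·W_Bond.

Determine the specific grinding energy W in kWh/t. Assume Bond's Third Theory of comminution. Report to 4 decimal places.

W = 10 Wi (P80^-0.5 − F80^-0.5)
1/√270 = 0.060858;  1/√13087 = 0.008741
W = 10·10.5·(0.060858 − 0.008741) = 5.4723 kWh/t
W_actual = 1.18 × 5.4723 = 6.4573 kWh/t

W = 6.4573 kWh/t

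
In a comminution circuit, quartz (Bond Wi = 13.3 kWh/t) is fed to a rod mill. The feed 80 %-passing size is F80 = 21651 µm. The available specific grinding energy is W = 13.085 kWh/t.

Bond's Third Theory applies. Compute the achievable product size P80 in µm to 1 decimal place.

P80 = 90.4 µm

Bond: W = 10·Wi·(1/√P80 − 1/√F80)
⇒ 1/√P80 = W/(10 Wi) + 1/√F80
  = 13.0850/(10·13.3) + 1/√21651 = 0.098383 + 0.006796 = 0.105180
P80 = (1/0.105180)² = 9.5075² = 90.39 µm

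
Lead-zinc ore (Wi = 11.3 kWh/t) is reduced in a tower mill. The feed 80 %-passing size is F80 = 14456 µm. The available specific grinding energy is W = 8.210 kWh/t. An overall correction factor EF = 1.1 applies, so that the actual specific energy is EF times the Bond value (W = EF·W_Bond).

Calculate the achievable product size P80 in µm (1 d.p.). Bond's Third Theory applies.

W = 10·Wi·(P80^(-½) − F80^(-½))
W_Bond = W / EF = 8.210 / 1.1 = 7.4636 kWh/t
1/√P80 = 1/√F80 + W_Bond/(10·Wi)
  = 7.4636/(10·11.3) + 1/√14456 = 0.066050 + 0.008317 = 0.074367
P80 = (1/0.074367)² = 13.4468² = 180.82 µm

P80 = 180.8 µm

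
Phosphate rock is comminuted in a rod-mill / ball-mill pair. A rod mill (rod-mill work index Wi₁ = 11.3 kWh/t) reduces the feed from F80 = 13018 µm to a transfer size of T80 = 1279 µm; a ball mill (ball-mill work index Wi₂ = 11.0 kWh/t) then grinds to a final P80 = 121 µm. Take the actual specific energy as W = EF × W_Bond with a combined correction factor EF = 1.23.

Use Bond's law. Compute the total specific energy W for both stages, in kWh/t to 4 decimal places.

Bond: W = 10·Wi·(1/√P80 − 1/√F80)
Stage 1 (13018→1279 µm, Wi₁=11.3): W₁ = 10·11.3·(0.027962 − 0.008765) = 2.1693 kWh/t
Stage 2 (1279→121 µm, Wi₂=11.0): W₂ = 10·11.0·(0.090909 − 0.027962) = 6.9242 kWh/t
W = W₁ + W₂ = 2.1693 + 6.9242 = 9.0935 kWh/t
W_actual = 1.23 × 9.0935 = 11.1850 kWh/t

W = 11.1850 kWh/t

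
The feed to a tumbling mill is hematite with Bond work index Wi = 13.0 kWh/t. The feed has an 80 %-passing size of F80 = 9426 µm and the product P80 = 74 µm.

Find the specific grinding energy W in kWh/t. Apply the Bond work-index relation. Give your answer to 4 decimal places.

W = 10 Wi (P80^-0.5 − F80^-0.5)
1/√74 = 0.116248;  1/√9426 = 0.010300
W = 10·13.0·(0.116248 − 0.010300) = 13.7732 kWh/t

W = 13.7732 kWh/t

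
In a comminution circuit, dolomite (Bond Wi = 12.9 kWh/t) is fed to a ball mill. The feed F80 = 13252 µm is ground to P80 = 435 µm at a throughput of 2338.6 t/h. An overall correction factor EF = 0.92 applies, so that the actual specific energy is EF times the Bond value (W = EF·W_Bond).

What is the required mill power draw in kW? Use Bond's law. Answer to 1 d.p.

P = 10896.3 kW

W = 10 Wi (1/√P80 − 1/√F80)  [Bond]
W = 10·12.9·(1/√435 − 1/√13252) = 10·12.9·(0.039260) = 5.0645 kWh/t
With EF = 0.92: W = 5.0645·0.92 = 4.6593 kWh/t
Power = W × throughput = 4.6593 kWh/t × 2338.6 t/h = 10896.3 kW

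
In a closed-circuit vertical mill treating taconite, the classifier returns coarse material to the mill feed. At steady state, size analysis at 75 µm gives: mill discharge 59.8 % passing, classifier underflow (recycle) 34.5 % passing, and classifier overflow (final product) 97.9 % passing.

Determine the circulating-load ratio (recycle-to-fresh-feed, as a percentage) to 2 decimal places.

CL = 150.59 %

Classifier node, passing 75 µm:
(1+r)d = ru + o → r = (o−d)/(d−u)
r = (97.9 − 59.8)/(59.8 − 34.5) = 38.1/25.3 = 1.5059
CL = 100·r = 150.59 %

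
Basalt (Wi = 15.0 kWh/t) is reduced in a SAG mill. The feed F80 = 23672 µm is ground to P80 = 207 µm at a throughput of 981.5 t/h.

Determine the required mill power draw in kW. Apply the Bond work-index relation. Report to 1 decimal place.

Bond: W = 10·Wi·(1/√P80 − 1/√F80)
W = 10·15.0·(1/√207 − 1/√23672) = 10·15.0·(0.063005) = 9.4508 kWh/t
P = W·T = 9.4508·981.5 = 9276.0 kW

P = 9276.0 kW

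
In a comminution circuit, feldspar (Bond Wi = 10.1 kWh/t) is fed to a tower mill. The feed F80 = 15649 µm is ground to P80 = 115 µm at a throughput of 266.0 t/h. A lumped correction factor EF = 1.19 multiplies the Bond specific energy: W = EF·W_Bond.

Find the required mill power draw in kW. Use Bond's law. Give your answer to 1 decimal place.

P = 2725.7 kW

W = 10·Wi·[P80^(−½) − F80^(−½)]
W = 10·10.1·(1/√115 − 1/√15649) = 10·10.1·(0.085257) = 8.6109 kWh/t
Corrected W = EF·W_Bond = 1.19·8.6109 = 10.2470 kWh/t
Power = W × throughput = 10.2470 kWh/t × 266.0 t/h = 2725.7 kW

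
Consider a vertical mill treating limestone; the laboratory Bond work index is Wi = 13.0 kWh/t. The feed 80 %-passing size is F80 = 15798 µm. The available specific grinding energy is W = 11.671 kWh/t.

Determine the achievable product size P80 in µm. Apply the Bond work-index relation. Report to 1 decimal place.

P80 = 104.7 µm

Bond: W = 10·Wi·(1/√P80 − 1/√F80)
⇒ 1/√P80 = W/(10·Wi) + 1/√F80
  = 11.6710/(10·13.0) + 1/√15798 = 0.089777 + 0.007956 = 0.097733
P80 = (1/0.097733)² = 10.2320² = 104.69 µm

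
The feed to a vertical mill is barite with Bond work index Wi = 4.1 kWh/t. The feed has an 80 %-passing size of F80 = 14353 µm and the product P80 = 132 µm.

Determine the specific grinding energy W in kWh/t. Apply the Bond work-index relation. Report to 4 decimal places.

W = 3.2264 kWh/t

W_Bond = 10·Wi·(1/√P₈₀ − 1/√F₈₀)
1/√132 = 0.087039;  1/√14353 = 0.008347
W = 10·4.1·(0.087039 − 0.008347) = 3.2264 kWh/t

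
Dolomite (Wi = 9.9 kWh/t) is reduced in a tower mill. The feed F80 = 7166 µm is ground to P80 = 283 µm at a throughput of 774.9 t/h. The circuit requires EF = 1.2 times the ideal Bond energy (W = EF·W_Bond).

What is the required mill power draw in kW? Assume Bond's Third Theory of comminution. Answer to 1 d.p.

P = 4384.8 kW

W = 10·Wi·(P80^(-½) − F80^(-½))
W = 10·9.9·(1/√283 − 1/√7166) = 10·9.9·(0.047631) = 4.7154 kWh/t
W_actual = 1.2 × 4.7154 = 5.6585 kWh/t
Mill draw = 5.6585 × 774.9 = 4384.8 kW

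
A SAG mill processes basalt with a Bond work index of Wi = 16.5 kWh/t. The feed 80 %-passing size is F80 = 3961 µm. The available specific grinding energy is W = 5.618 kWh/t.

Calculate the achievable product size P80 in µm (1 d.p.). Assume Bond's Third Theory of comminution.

Bond: W = 10·Wi·(1/√P80 − 1/√F80)
⇒ 1/√P80 = W/(10·Wi) + 1/√F80
  = 5.6180/(10·16.5) + 1/√3961 = 0.034048 + 0.015889 = 0.049938
P80 = (1/0.049938)² = 20.0250² = 401.00 µm

P80 = 401.0 µm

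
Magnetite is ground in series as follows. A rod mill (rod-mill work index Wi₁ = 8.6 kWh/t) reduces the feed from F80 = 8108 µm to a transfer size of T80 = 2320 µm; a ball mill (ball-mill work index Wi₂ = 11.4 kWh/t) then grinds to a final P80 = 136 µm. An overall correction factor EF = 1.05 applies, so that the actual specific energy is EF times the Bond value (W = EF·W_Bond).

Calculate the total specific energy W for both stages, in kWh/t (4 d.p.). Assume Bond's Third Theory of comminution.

W = 8.6510 kWh/t

W_Bond = 10·Wi·(1/√P₈₀ − 1/√F₈₀)
Stage 1 (8108→2320 µm, Wi₁=8.6): W₁ = 10·8.6·(0.020761 − 0.011106) = 0.8304 kWh/t
Stage 2 (2320→136 µm, Wi₂=11.4): W₂ = 10·11.4·(0.085749 − 0.020761) = 7.4086 kWh/t
W = W₁ + W₂ = 0.8304 + 7.4086 = 8.2390 kWh/t
Apply correction: 8.2390 × 1.05 = 8.6510 kWh/t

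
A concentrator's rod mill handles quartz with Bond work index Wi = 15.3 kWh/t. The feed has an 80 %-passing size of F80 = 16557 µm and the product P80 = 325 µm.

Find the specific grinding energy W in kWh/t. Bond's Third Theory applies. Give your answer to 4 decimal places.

W = 7.2979 kWh/t

W = 10 Wi (1/√P80 − 1/√F80)  [Bond]
1/√325 = 0.055470;  1/√16557 = 0.007772
W = 10·15.3·(0.055470 − 0.007772) = 7.2979 kWh/t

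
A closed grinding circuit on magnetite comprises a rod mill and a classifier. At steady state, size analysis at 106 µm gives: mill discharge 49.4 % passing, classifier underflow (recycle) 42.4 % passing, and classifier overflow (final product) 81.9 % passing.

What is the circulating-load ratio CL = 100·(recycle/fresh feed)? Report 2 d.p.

CL = 464.29 %

Classifier node, passing 106 µm:
r = (o − d)/(d − u)
r = (81.9 − 49.4)/(49.4 − 42.4) = 32.5/7.0 = 4.6429
CL = 100·r = 464.29 %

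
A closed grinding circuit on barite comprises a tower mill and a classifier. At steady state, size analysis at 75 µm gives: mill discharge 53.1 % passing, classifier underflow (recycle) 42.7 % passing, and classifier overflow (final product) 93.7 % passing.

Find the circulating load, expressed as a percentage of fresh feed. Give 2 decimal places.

CL = 390.38 %

Mass balance on the −75 µm fraction:
d + r·d = r·u + o → r(d−u) = o−d
r = (93.7 − 53.1)/(53.1 − 42.7) = 40.6/10.4 = 3.9038
CL = 100·r = 390.38 %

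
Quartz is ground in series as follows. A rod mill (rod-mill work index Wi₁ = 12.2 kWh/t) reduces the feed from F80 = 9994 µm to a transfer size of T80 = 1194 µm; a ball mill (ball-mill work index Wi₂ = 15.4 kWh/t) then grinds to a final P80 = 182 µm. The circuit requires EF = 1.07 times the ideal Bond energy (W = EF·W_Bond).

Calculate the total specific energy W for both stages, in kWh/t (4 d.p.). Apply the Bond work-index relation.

W = 10 Wi (1/√P80 − 1/√F80)  [Bond]
Stage 1 (9994→1194 µm, Wi₁=12.2): W₁ = 10·12.2·(0.028940 − 0.010003) = 2.3103 kWh/t
Stage 2 (1194→182 µm, Wi₂=15.4): W₂ = 10·15.4·(0.074125 − 0.028940) = 6.9585 kWh/t
W = W₁ + W₂ = 2.3103 + 6.9585 = 9.2688 kWh/t
With EF = 1.07: W = 9.2688·1.07 = 9.9176 kWh/t

W = 9.9176 kWh/t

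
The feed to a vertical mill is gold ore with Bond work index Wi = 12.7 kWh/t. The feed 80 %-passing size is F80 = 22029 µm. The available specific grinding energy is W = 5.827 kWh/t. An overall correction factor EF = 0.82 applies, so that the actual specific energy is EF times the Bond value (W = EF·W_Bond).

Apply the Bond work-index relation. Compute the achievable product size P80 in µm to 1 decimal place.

Bond: W = 10·Wi·(1/√P80 − 1/√F80)
W_Bond = W / EF = 5.827 / 0.82 = 7.1061 kWh/t
P80^(−½) = W_Bond/(10 Wi) + F80^(−½)
  = 7.1061/(10·12.7) + 1/√22029 = 0.055954 + 0.006738 = 0.062691
P80 = (1/0.062691)² = 15.9512² = 254.44 µm

P80 = 254.4 µm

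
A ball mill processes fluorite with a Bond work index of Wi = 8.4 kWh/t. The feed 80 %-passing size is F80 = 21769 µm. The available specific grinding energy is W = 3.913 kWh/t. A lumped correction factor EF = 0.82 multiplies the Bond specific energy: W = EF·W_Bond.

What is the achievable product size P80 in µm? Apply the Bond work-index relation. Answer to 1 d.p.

P80 = 247.3 µm

W = 10 Wi / √P80 − 10 Wi / √F80
W_Bond = W / EF = 3.913 / 0.82 = 4.7720 kWh/t
⇒ 1/√P80 = W_Bond/(10 Wi) + 1/√F80
  = 4.7720/(10·8.4) + 1/√21769 = 0.056809 + 0.006778 = 0.063587
P80 = (1/0.063587)² = 15.7266² = 247.33 µm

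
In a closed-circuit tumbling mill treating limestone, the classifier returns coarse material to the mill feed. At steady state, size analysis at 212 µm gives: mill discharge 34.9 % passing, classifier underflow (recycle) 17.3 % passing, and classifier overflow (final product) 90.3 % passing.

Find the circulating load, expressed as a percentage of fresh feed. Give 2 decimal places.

CL = 314.77 %

Balance %-passing 212 µm (r = R/F):
r = (o − d)/(d − u)
r = (90.3 − 34.9)/(34.9 − 17.3) = 55.4/17.6 = 3.1477
CL = 100·r = 314.77 %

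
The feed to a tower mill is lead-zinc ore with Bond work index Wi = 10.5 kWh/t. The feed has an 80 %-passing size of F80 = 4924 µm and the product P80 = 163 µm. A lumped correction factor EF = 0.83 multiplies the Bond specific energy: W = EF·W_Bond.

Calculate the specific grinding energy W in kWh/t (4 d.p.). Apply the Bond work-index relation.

W = 10·Wi·(P80^(-½) − F80^(-½))
1/√163 = 0.078326;  1/√4924 = 0.014251
W = 10·10.5·(0.078326 − 0.014251) = 6.7279 kWh/t
W_actual = 0.83 × 6.7279 = 5.5842 kWh/t

W = 5.5842 kWh/t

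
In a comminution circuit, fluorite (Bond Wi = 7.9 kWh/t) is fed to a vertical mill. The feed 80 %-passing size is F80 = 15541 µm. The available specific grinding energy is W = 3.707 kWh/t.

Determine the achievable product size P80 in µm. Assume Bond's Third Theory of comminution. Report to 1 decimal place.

P80 = 331.2 µm

W = 10 Wi (1/√P80 − 1/√F80)  [Bond]
⇒ 1/√P80 = W/(10 Wi) + 1/√F80
  = 3.7070/(10·7.9) + 1/√15541 = 0.046924 + 0.008022 = 0.054946
P80 = (1/0.054946)² = 18.1998² = 331.23 µm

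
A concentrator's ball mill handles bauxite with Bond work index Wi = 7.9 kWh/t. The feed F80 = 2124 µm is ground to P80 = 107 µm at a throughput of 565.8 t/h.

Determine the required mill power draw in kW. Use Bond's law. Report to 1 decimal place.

P = 3351.3 kW

W = 10·Wi·(P80^(-½) − F80^(-½))
W = 10·7.9·(1/√107 − 1/√2124) = 10·7.9·(0.074975) = 5.9231 kWh/t
Mill draw = 5.9231 × 565.8 = 3351.3 kW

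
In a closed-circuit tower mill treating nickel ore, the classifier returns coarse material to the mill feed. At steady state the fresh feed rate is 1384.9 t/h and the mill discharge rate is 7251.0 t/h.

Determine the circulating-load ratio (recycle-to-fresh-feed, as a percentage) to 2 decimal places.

CL = 423.58 %

Steady state: M = F + R.
R = M − F = 7251.0 − 1384.9 = 5866.1 t/h
CL = 100·R/F = 100·5866.1/1384.9 = 423.58 %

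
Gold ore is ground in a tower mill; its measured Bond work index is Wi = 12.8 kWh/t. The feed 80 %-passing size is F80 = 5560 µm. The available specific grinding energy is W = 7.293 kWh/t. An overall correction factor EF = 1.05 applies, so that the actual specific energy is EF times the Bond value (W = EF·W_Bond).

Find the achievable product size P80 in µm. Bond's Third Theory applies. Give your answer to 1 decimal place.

Bond:  W = 10 Wi (1/√P − 1/√F)
W_Bond = W / EF = 7.293 / 1.05 = 6.9457 kWh/t
P80^(−½) = W_Bond/(10 Wi) + F80^(−½)
  = 6.9457/(10·12.8) + 1/√5560 = 0.054263 + 0.013411 = 0.067674
P80 = (1/0.067674)² = 14.7766² = 218.35 µm

P80 = 218.3 µm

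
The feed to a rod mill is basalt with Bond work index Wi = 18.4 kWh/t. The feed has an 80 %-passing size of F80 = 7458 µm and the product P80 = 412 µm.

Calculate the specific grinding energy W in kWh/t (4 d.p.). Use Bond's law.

Bond: W = 10·Wi·(1/√P80 − 1/√F80)
1/√412 = 0.049266;  1/√7458 = 0.011579
W = 10·18.4·(0.049266 − 0.011579) = 6.9344 kWh/t

W = 6.9344 kWh/t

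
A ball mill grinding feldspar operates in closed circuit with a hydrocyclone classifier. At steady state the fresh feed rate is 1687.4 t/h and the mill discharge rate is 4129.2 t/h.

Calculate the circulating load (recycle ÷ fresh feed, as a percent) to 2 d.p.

M = F + R at steady state, so:
R = M − F = 4129.2 − 1687.4 = 2441.8 t/h
CL = 100·R/F = 100·2441.8/1687.4 = 144.71 %

CL = 144.71 %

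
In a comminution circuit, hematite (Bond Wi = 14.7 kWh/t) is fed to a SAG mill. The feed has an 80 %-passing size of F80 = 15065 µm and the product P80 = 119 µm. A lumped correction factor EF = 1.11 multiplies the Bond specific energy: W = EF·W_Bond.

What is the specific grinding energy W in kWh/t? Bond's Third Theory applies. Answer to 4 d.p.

W = 10 Wi (1/√P80 − 1/√F80)  [Bond]
1/√119 = 0.091670;  1/√15065 = 0.008147
W = 10·14.7·(0.091670 − 0.008147) = 12.2778 kWh/t
With EF = 1.11: W = 12.2778·1.11 = 13.6284 kWh/t

W = 13.6284 kWh/t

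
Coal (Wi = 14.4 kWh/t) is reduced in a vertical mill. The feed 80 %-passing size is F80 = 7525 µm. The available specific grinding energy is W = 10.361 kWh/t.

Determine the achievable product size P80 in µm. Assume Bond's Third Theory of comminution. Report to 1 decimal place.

P80 = 143.5 µm

W = 10 Wi (1/√P80 − 1/√F80)  [Bond]
⇒ 1/√P80 = W/(10 Wi) + 1/√F80
  = 10.3610/(10·14.4) + 1/√7525 = 0.071951 + 0.011528 = 0.083479
P80 = (1/0.083479)² = 11.9790² = 143.50 µm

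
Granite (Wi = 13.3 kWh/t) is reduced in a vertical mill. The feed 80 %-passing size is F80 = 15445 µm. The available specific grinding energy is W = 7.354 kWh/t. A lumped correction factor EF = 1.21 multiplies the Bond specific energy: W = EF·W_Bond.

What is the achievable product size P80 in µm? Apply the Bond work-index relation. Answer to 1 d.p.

P80 = 346.2 µm

Bond: W = 10·Wi·(1/√P80 − 1/√F80)
W_Bond = W / EF = 7.354 / 1.21 = 6.0777 kWh/t
P80^-0.5 = F80^-0.5 + W_Bond/(10 Wi)
  = 6.0777/(10·13.3) + 1/√15445 = 0.045697 + 0.008046 = 0.053743
P80 = (1/0.053743)² = 18.6069² = 346.22 µm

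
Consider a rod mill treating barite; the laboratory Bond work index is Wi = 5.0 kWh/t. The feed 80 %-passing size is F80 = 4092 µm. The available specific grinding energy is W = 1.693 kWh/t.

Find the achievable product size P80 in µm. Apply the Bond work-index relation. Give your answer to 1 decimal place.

Bond:  W = 10 Wi (1/√P − 1/√F)
P80^-0.5 = F80^-0.5 + W/(10 Wi)
  = 1.6930/(10·5.0) + 1/√4092 = 0.033860 + 0.015633 = 0.049493
P80 = (1/0.049493)² = 20.2050² = 408.24 µm

P80 = 408.2 µm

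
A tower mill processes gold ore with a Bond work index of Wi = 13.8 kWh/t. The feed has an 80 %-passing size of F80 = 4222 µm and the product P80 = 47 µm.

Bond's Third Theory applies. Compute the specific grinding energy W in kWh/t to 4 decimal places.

W = 18.0055 kWh/t

W = 10 Wi / √P80 − 10 Wi / √F80
1/√47 = 0.145865;  1/√4222 = 0.015390
W = 10·13.8·(0.145865 − 0.015390) = 18.0055 kWh/t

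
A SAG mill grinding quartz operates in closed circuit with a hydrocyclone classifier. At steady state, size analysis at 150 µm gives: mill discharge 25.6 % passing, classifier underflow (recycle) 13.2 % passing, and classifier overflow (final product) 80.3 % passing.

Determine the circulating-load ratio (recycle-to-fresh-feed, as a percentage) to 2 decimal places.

CL = 441.13 %

Two-product formula at 150 µm:
(1+r)·d = r·u + o ⇒ r = (o−d)/(d−u)
r = (80.3 − 25.6)/(25.6 − 13.2) = 54.7/12.4 = 4.4113
CL = 100·r = 441.13 %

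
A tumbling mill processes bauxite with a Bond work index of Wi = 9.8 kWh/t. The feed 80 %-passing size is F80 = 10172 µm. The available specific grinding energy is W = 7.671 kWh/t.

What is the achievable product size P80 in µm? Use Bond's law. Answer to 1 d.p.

Bond: W = 10·Wi·(1/√P80 − 1/√F80)
⇒ 1/√P80 = W/(10 Wi) + 1/√F80
  = 7.6710/(10·9.8) + 1/√10172 = 0.078276 + 0.009915 = 0.088191
P80 = (1/0.088191)² = 11.3391² = 128.57 µm

P80 = 128.6 µm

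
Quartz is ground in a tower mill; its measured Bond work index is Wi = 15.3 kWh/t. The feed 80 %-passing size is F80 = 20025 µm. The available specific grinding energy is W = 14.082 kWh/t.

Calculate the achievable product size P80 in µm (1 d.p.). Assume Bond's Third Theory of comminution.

Bond: W = 10·Wi·(1/√P80 − 1/√F80)
P80^-0.5 = F80^-0.5 + W/(10 Wi)
  = 14.0820/(10·15.3) + 1/√20025 = 0.092039 + 0.007067 = 0.099106
P80 = (1/0.099106)² = 10.0902² = 101.81 µm

P80 = 101.8 µm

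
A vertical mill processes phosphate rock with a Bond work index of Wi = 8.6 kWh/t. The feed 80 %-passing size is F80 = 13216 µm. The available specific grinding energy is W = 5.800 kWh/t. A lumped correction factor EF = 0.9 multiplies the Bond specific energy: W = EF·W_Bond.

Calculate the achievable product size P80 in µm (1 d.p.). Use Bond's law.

P80 = 143.0 µm

W = 10·Wi·[P80^(−½) − F80^(−½)]
W_Bond = W / EF = 5.800 / 0.9 = 6.4444 kWh/t
⇒ 1/√P80 = W_Bond/(10 Wi) + 1/√F80
  = 6.4444/(10·8.6) + 1/√13216 = 0.074935 + 0.008699 = 0.083634
P80 = (1/0.083634)² = 11.9569² = 142.97 µm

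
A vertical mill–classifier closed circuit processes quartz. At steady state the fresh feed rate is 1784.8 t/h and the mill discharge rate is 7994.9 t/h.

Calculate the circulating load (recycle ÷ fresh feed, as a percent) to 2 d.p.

Steady state: M = F + R.
R = M − F = 7994.9 − 1784.8 = 6210.1 t/h
CL = 100·R/F = 100·6210.1/1784.8 = 347.94 %

CL = 347.94 %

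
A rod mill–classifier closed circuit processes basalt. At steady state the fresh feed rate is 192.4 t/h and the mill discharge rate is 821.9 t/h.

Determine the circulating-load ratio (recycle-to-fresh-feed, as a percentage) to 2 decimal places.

CL = 327.18 %

Steady state: M = F + R.
R = M − F = 821.9 − 192.4 = 629.5 t/h
CL = 100·R/F = 100·629.5/192.4 = 327.18 %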